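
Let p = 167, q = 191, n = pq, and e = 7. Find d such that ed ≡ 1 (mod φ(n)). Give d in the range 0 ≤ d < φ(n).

φ(n) = (p−1)(q−1) = 166·190 = 31540.
Need d with 7·d ≡ 1 (mod 31540). Apply the extended Euclidean algorithm:
31540 = 4505*7 + 5
7 = 1*5 + 2
5 = 2*2 + 1
2 = 2*1 + 0
Back-substitute:
1 = 5 − 2·2
1 = −2·7 + 3·5
1 = 3·31540 − 13517·7
So 7·(-13517) ≡ 1 (mod 31540), hence d ≡ -13517 ≡ 18023 (mod 31540).

18023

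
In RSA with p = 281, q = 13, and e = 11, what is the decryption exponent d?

φ(n) = (p−1)(q−1) = 280·12 = 3360.
Need d with 11·d ≡ 1 (mod 3360). Apply the extended Euclidean algorithm:
3360 = 305·11 + 5
11 = 2·5 + 1
5 = 5·1 + 0
Back-substitute:
1 = 11 − 2·5
1 = −2·3360 + 611·11
So 11·611 ≡ 1 (mod 3360), hence d = 611.

611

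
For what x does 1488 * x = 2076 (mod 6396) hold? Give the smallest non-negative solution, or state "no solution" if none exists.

255

First find gcd(1488, 6396):
6396 = 4×1488 + 444
1488 = 3×444 + 156
444 = 2×156 + 132
156 = 1×132 + 24
132 = 5×24 + 12
24 = 2×12 + 0
gcd = 12 and 12 | 2076, so solutions exist. Divide through by 12: 124x ≡ 173 (mod 533).
Now find 124⁻¹ mod 533:
533 = 4*124 + 37
124 = 3*37 + 13
37 = 2*13 + 11
13 = 1*11 + 2
11 = 5*2 + 1
2 = 2*1 + 0
Back-substitute:
1 = 11 − 5·2
1 = −5·13 + 6·11
1 = 6·37 − 17·13
1 = −17·124 + 57·37
1 = 57·533 − 245·124
So 124·(-245) ≡ 1 (mod 533), i.e. 124⁻¹ ≡ 288.
Then x ≡ 288·173 ≡ 255 (mod 533); the smallest non-negative solution is x = 255.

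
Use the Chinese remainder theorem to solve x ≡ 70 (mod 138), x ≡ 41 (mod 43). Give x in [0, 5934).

Write x = 70 + 138·k. Then 138·k ≡ 41 − 70 ≡ 14 (mod 43).
Need 138⁻¹ mod 43. Extended Euclid on (43, 9):
43 = 4·9 + 7
9 = 1·7 + 2
7 = 3·2 + 1
2 = 2·1 + 0
Back-substitute:
1 = 7 − 3·2
1 = −3·9 + 4·7
1 = 4·43 − 19·9
138⁻¹ ≡ 24 (mod 43), so k ≡ 24·14 ≡ 35 (mod 43).
x = 70 + 138·35 = 4900.

4900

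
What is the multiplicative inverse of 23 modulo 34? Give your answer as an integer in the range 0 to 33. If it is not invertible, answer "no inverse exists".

Run Euclid on (34, 23):
34 = 1*23 + 11
23 = 2*11 + 1
11 = 11*1 + 0
The gcd is 1. Working backward:
1 = 23 − 2·11
1 = −2·34 + 3·23
So 23·3 ≡ 1 (mod 34).

3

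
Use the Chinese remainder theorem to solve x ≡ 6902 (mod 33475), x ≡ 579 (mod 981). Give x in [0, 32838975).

3956952

Write x = 6902 + 33475·k. Then 33475·k ≡ 579 − 6902 ≡ 544 (mod 981).
Need 33475⁻¹ mod 981. Extended Euclid on (981, 121):
981 = 8*121 + 13
121 = 9*13 + 4
13 = 3*4 + 1
4 = 4*1 + 0
Back-substitute:
1 = 13 − 3·4
1 = −3·121 + 28·13
1 = 28·981 − 227·121
33475⁻¹ ≡ 754 (mod 981), so k ≡ 754·544 ≡ 118 (mod 981).
x = 6902 + 33475·118 = 3956952.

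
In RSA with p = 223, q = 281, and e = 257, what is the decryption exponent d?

45713

φ(n) = (p−1)(q−1) = 222·280 = 62160.
Need d with 257·d ≡ 1 (mod 62160). Apply the extended Euclidean algorithm:
62160 = 241×257 + 223
257 = 1×223 + 34
223 = 6×34 + 19
34 = 1×19 + 15
19 = 1×15 + 4
15 = 3×4 + 3
4 = 1×3 + 1
3 = 3×1 + 0
Back-substitute:
1 = 4 − 3
1 = −15 + 4·4
1 = 4·19 − 5·15
1 = −5·34 + 9·19
1 = 9·223 − 59·34
1 = −59·257 + 68·223
1 = 68·62160 − 16447·257
So 257·(-16447) ≡ 1 (mod 62160), hence d ≡ -16447 ≡ 45713 (mod 62160).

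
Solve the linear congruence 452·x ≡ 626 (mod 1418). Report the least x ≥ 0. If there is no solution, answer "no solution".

450

First find gcd(452, 1418):
1418 = 3*452 + 62
452 = 7*62 + 18
62 = 3*18 + 8
18 = 2*8 + 2
8 = 4*2 + 0
gcd = 2 and 2 | 626, so solutions exist. Divide through by 2: 226x ≡ 313 (mod 709).
Now find 226⁻¹ mod 709:
709 = 3·226 + 31
226 = 7·31 + 9
31 = 3·9 + 4
9 = 2·4 + 1
4 = 4·1 + 0
Back-substitute:
1 = 9 − 2·4
1 = −2·31 + 7·9
1 = 7·226 − 51·31
1 = −51·709 + 160·226
So 226⁻¹ ≡ 160 (mod 709).
Then x ≡ 160·313 ≡ 450 (mod 709); the smallest non-negative solution is x = 450.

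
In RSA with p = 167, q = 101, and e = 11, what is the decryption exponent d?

15091

φ(n) = (p−1)(q−1) = 166·100 = 16600.
Need d with 11·d ≡ 1 (mod 16600). Apply the extended Euclidean algorithm:
16600 = 1509×11 + 1
11 = 11×1 + 0
Back-substitute:
1 = 16600 − 1509·11
So 11·(-1509) ≡ 1 (mod 16600), hence d ≡ -1509 ≡ 15091 (mod 16600).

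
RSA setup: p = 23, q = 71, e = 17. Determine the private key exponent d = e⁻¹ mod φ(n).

453

φ(n) = (p−1)(q−1) = 22·70 = 1540.
Need d with 17·d ≡ 1 (mod 1540). Apply the extended Euclidean algorithm:
1540 = 90×17 + 10
17 = 1×10 + 7
10 = 1×7 + 3
7 = 2×3 + 1
3 = 3×1 + 0
Back-substitute:
1 = 7 − 2·3
1 = −2·10 + 3·7
1 = 3·17 − 5·10
1 = −5·1540 + 453·17
So 17·453 ≡ 1 (mod 1540), hence d = 453.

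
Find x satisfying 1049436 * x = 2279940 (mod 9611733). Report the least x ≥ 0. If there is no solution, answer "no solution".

First find gcd(1049436, 9611733):
9611733 = 9·1049436 + 166809
1049436 = 6·166809 + 48582
166809 = 3·48582 + 21063
48582 = 2·21063 + 6456
21063 = 3·6456 + 1695
6456 = 3·1695 + 1371
1695 = 1·1371 + 324
1371 = 4·324 + 75
324 = 4·75 + 24
75 = 3·24 + 3
24 = 8·3 + 0
gcd = 3 and 3 | 2279940, so solutions exist. Divide through by 3: 349812x ≡ 759980 (mod 3203911).
Now find 349812⁻¹ mod 3203911:
3203911 = 9·349812 + 55603
349812 = 6·55603 + 16194
55603 = 3·16194 + 7021
16194 = 2·7021 + 2152
7021 = 3·2152 + 565
2152 = 3·565 + 457
565 = 1·457 + 108
457 = 4·108 + 25
108 = 4·25 + 8
25 = 3·8 + 1
8 = 8·1 + 0
Back-substitute:
1 = 25 − 3·8
1 = −3·108 + 13·25
1 = 13·457 − 55·108
1 = −55·565 + 68·457
1 = 68·2152 − 259·565
1 = −259·7021 + 845·2152
1 = 845·16194 − 1949·7021
1 = −1949·55603 + 6692·16194
1 = 6692·349812 − 42101·55603
1 = −42101·3203911 + 385601·349812
So 349812⁻¹ ≡ 385601 (mod 3203911).
Then x ≡ 385601·759980 ≡ 124454 (mod 3203911); the smallest non-negative solution is x = 124454.

124454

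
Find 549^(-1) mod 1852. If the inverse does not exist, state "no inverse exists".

Run Euclid on (1852, 549):
1852 = 3*549 + 205
549 = 2*205 + 139
205 = 1*139 + 66
139 = 2*66 + 7
66 = 9*7 + 3
7 = 2*3 + 1
3 = 3*1 + 0
gcd = 1, so the inverse exists. Back-substitute:
1 = 7 − 2·3
1 = −2·66 + 19·7
1 = 19·139 − 40·66
1 = −40·205 + 59·139
1 = 59·549 − 158·205
1 = −158·1852 + 533·549
So 549·533 ≡ 1 (mod 1852).

533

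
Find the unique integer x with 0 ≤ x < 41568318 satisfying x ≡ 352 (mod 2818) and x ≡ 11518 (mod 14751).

39632704

Write x = 352 + 2818·k. Then 2818·k ≡ 11518 − 352 ≡ 11166 (mod 14751).
Need 2818⁻¹ mod 14751. Extended Euclid on (14751, 2818):
14751 = 5·2818 + 661
2818 = 4·661 + 174
661 = 3·174 + 139
174 = 1·139 + 35
139 = 3·35 + 34
35 = 1·34 + 1
34 = 34·1 + 0
Back-substitute:
1 = 35 − 34
1 = −139 + 4·35
1 = 4·174 − 5·139
1 = −5·661 + 19·174
1 = 19·2818 − 81·661
1 = −81·14751 + 424·2818
2818⁻¹ ≡ 424 (mod 14751), so k ≡ 424·11166 ≡ 14064 (mod 14751).
x = 352 + 2818·14064 = 39632704.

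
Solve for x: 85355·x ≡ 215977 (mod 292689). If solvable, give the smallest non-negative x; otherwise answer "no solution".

First find gcd(85355, 292689):
292689 = 3*85355 + 36624
85355 = 2*36624 + 12107
36624 = 3*12107 + 303
12107 = 39*303 + 290
303 = 1*290 + 13
290 = 22*13 + 4
13 = 3*4 + 1
4 = 4*1 + 0
gcd = 1, so a unique solution mod 292689 exists.
Back-substitute for the Bézout coefficients:
1 = 13 − 3·4
1 = −3·290 + 67·13
1 = 67·303 − 70·290
1 = −70·12107 + 2797·303
1 = 2797·36624 − 8461·12107
1 = −8461·85355 + 19719·36624
1 = 19719·292689 − 67618·85355
So 85355·(-67618) ≡ 1 (mod 292689), giving 85355⁻¹ ≡ 225071.
x ≡ 85355⁻¹·215977 ≡ 225071·215977 ≡ 77558 (mod 292689).

77558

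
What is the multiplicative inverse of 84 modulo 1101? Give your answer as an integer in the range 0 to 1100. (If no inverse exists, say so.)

Euclidean algorithm on 1101, 84:
1101 = 13·84 + 9
84 = 9·9 + 3
9 = 3·3 + 0
The gcd is 3, not 1, hence no inverse exists.

no inverse exists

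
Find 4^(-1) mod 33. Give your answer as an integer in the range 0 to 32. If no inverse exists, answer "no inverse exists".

gcd(33, 4) by repeated division:
33 = 8·4 + 1
4 = 4·1 + 0
Since gcd(4, 33) = 1, back-substitute to write 1 as a combination:
1 = 33 − 8·4
Thus 4·(-8) ≡ 1 (mod 33); reducing, -8 mod 33 = 25.

25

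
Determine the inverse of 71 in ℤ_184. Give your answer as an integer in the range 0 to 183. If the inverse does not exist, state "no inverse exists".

127

Run Euclid on (184, 71):
184 = 2×71 + 42
71 = 1×42 + 29
42 = 1×29 + 13
29 = 2×13 + 3
13 = 4×3 + 1
3 = 3×1 + 0
gcd = 1, so the inverse exists. Back-substitute:
1 = 13 − 4·3
1 = −4·29 + 9·13
1 = 9·42 − 13·29
1 = −13·71 + 22·42
1 = 22·184 − 57·71
Thus 71·(-57) ≡ 1 (mod 184); reducing, -57 mod 184 = 127.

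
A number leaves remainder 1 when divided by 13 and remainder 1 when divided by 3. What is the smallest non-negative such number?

1

Write x = 1 + 13·k. Then 13·k ≡ 1 − 1 ≡ 0 (mod 3).
Need 13⁻¹ mod 3. Extended Euclid on (3, 1):
3 = 3·1 + 0
13⁻¹ ≡ 1 (mod 3), so k ≡ 1·0 ≡ 0 (mod 3).
x = 1 + 13·0 = 1.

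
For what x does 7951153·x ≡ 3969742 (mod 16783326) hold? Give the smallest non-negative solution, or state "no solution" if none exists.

First find gcd(7951153, 16783326):
16783326 = 2·7951153 + 881020
7951153 = 9·881020 + 21973
881020 = 40·21973 + 2100
21973 = 10·2100 + 973
2100 = 2·973 + 154
973 = 6·154 + 49
154 = 3·49 + 7
49 = 7·7 + 0
gcd = 7 and 7 | 3969742, so solutions exist. Divide through by 7: 1135879x ≡ 567106 (mod 2397618).
Now find 1135879⁻¹ mod 2397618:
2397618 = 2·1135879 + 125860
1135879 = 9·125860 + 3139
125860 = 40·3139 + 300
3139 = 10·300 + 139
300 = 2·139 + 22
139 = 6·22 + 7
22 = 3·7 + 1
7 = 7·1 + 0
Back-substitute:
1 = 22 − 3·7
1 = −3·139 + 19·22
1 = 19·300 − 41·139
1 = −41·3139 + 429·300
1 = 429·125860 − 17201·3139
1 = −17201·1135879 + 155238·125860
1 = 155238·2397618 − 327677·1135879
So 1135879·(-327677) ≡ 1 (mod 2397618), i.e. 1135879⁻¹ ≡ 2069941.
Then x ≡ 2069941·567106 ≡ 2187946 (mod 2397618); the smallest non-negative solution is x = 2187946.

2187946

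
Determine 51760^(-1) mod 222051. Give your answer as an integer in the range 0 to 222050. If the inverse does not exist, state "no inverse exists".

gcd(222051, 51760) by repeated division:
222051 = 4×51760 + 15011
51760 = 3×15011 + 6727
15011 = 2×6727 + 1557
6727 = 4×1557 + 499
1557 = 3×499 + 60
499 = 8×60 + 19
60 = 3×19 + 3
19 = 6×3 + 1
3 = 3×1 + 0
gcd = 1, so the inverse exists. Back-substitute:
1 = 19 − 6·3
1 = −6·60 + 19·19
1 = 19·499 − 158·60
1 = −158·1557 + 493·499
1 = 493·6727 − 2130·1557
1 = −2130·15011 + 4753·6727
1 = 4753·51760 − 16389·15011
1 = −16389·222051 + 70309·51760
So 51760·70309 ≡ 1 (mod 222051).

70309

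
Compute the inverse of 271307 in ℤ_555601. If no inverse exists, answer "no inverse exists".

gcd(555601, 271307) by repeated division:
555601 = 2×271307 + 12987
271307 = 20×12987 + 11567
12987 = 1×11567 + 1420
11567 = 8×1420 + 207
1420 = 6×207 + 178
207 = 1×178 + 29
178 = 6×29 + 4
29 = 7×4 + 1
4 = 4×1 + 0
gcd = 1, so the inverse exists. Back-substitute:
1 = 29 − 7·4
1 = −7·178 + 43·29
1 = 43·207 − 50·178
1 = −50·1420 + 343·207
1 = 343·11567 − 2794·1420
1 = −2794·12987 + 3137·11567
1 = 3137·271307 − 65534·12987
1 = −65534·555601 + 134205·271307
So 271307·134205 ≡ 1 (mod 555601).

134205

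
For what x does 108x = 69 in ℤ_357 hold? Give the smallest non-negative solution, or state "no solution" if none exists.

37

First find gcd(108, 357):
357 = 3*108 + 33
108 = 3*33 + 9
33 = 3*9 + 6
9 = 1*6 + 3
6 = 2*3 + 0
gcd = 3 and 3 | 69, so solutions exist. Divide through by 3: 36x ≡ 23 (mod 119).
Now find 36⁻¹ mod 119:
119 = 3·36 + 11
36 = 3·11 + 3
11 = 3·3 + 2
3 = 1·2 + 1
2 = 2·1 + 0
Back-substitute:
1 = 3 − 2
1 = −11 + 4·3
1 = 4·36 − 13·11
1 = −13·119 + 43·36
So 36⁻¹ ≡ 43 (mod 119).
Then x ≡ 43·23 ≡ 37 (mod 119); the smallest non-negative solution is x = 37.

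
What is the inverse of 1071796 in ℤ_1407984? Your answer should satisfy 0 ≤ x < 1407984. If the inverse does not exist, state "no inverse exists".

Compute gcd(1071796, 1407984):
1407984 = 1·1071796 + 336188
1071796 = 3·336188 + 63232
336188 = 5·63232 + 20028
63232 = 3·20028 + 3148
20028 = 6·3148 + 1140
3148 = 2·1140 + 868
1140 = 1·868 + 272
868 = 3·272 + 52
272 = 5·52 + 12
52 = 4·12 + 4
12 = 3·4 + 0
The gcd is 4, not 1, hence no inverse exists.

no inverse exists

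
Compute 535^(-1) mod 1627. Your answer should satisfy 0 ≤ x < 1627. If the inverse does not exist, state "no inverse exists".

Run Euclid on (1627, 535):
1627 = 3×535 + 22
535 = 24×22 + 7
22 = 3×7 + 1
7 = 7×1 + 0
The gcd is 1. Working backward:
1 = 22 − 3·7
1 = −3·535 + 73·22
1 = 73·1627 − 222·535
So 535·(-222) ≡ 1 (mod 1627), and -222 ≡ 1405 (mod 1627).

1405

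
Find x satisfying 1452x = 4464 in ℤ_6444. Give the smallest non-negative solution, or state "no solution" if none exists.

438

First find gcd(1452, 6444):
6444 = 4*1452 + 636
1452 = 2*636 + 180
636 = 3*180 + 96
180 = 1*96 + 84
96 = 1*84 + 12
84 = 7*12 + 0
gcd = 12 and 12 | 4464, so solutions exist. Divide through by 12: 121x ≡ 372 (mod 537).
Now find 121⁻¹ mod 537:
537 = 4·121 + 53
121 = 2·53 + 15
53 = 3·15 + 8
15 = 1·8 + 7
8 = 1·7 + 1
7 = 7·1 + 0
Back-substitute:
1 = 8 − 7
1 = −15 + 2·8
1 = 2·53 − 7·15
1 = −7·121 + 16·53
1 = 16·537 − 71·121
So 121·(-71) ≡ 1 (mod 537), i.e. 121⁻¹ ≡ 466.
Then x ≡ 466·372 ≡ 438 (mod 537); the smallest non-negative solution is x = 438.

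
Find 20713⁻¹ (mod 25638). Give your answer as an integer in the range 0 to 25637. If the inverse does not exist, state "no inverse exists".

Run Euclid on (25638, 20713):
25638 = 1*20713 + 4925
20713 = 4*4925 + 1013
4925 = 4*1013 + 873
1013 = 1*873 + 140
873 = 6*140 + 33
140 = 4*33 + 8
33 = 4*8 + 1
8 = 8*1 + 0
Since gcd(20713, 25638) = 1, back-substitute to write 1 as a combination:
1 = 33 − 4·8
1 = −4·140 + 17·33
1 = 17·873 − 106·140
1 = −106·1013 + 123·873
1 = 123·4925 − 598·1013
1 = −598·20713 + 2515·4925
1 = 2515·25638 − 3113·20713
So 20713·(-3113) ≡ 1 (mod 25638), and -3113 ≡ 22525 (mod 25638).

22525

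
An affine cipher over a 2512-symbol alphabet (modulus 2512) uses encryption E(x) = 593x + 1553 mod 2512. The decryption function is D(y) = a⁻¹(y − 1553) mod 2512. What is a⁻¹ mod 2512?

305

gcd(2512, 593) by repeated division:
2512 = 4·593 + 140
593 = 4·140 + 33
140 = 4·33 + 8
33 = 4·8 + 1
8 = 8·1 + 0
gcd = 1, so the inverse exists. Back-substitute:
1 = 33 − 4·8
1 = −4·140 + 17·33
1 = 17·593 − 72·140
1 = −72·2512 + 305·593
So 593·305 ≡ 1 (mod 2512).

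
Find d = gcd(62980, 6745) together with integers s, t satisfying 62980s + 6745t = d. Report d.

5

Apply Euclid's algorithm to 62980 and 6745:
62980 = 9×6745 + 2275
6745 = 2×2275 + 2195
2275 = 1×2195 + 80
2195 = 27×80 + 35
80 = 2×35 + 10
35 = 3×10 + 5
10 = 2×5 + 0
gcd(62980, 6745) = 5.
Working backward:
5 = 35 − 3·10
5 = −3·80 + 7·35
5 = 7·2195 − 192·80
5 = −192·2275 + 199·2195
5 = 199·6745 − 590·2275
5 = −590·62980 + 5509·6745
So 5 = (-590)·62980 + (5509)·6745.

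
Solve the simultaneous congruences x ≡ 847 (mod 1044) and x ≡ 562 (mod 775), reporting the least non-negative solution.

Write x = 847 + 1044·k. Then 1044·k ≡ 562 − 847 ≡ 490 (mod 775).
Need 1044⁻¹ mod 775. Extended Euclid on (775, 269):
775 = 2·269 + 237
269 = 1·237 + 32
237 = 7·32 + 13
32 = 2·13 + 6
13 = 2·6 + 1
6 = 6·1 + 0
Back-substitute:
1 = 13 − 2·6
1 = −2·32 + 5·13
1 = 5·237 − 37·32
1 = −37·269 + 42·237
1 = 42·775 − 121·269
1044⁻¹ ≡ 654 (mod 775), so k ≡ 654·490 ≡ 385 (mod 775).
x = 847 + 1044·385 = 402787.

402787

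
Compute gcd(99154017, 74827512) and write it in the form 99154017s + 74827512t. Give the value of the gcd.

9

Apply Euclid's algorithm to 99154017 and 74827512:
99154017 = 1·74827512 + 24326505
74827512 = 3·24326505 + 1847997
24326505 = 13·1847997 + 302544
1847997 = 6·302544 + 32733
302544 = 9·32733 + 7947
32733 = 4·7947 + 945
7947 = 8·945 + 387
945 = 2·387 + 171
387 = 2·171 + 45
171 = 3·45 + 36
45 = 1·36 + 9
36 = 4·9 + 0
gcd(99154017, 74827512) = 9.
Express as a combination:
9 = 45 − 36
9 = −171 + 4·45
9 = 4·387 − 9·171
9 = −9·945 + 22·387
9 = 22·7947 − 185·945
9 = −185·32733 + 762·7947
9 = 762·302544 − 7043·32733
9 = −7043·1847997 + 43020·302544
9 = 43020·24326505 − 566303·1847997
9 = −566303·74827512 + 1741929·24326505
9 = 1741929·99154017 − 2308232·74827512
So 9 = (1741929)·99154017 + (-2308232)·74827512.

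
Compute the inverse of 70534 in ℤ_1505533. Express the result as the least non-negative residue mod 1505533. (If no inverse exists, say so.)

Extended Euclidean algorithm:
1505533 = 21*70534 + 24319
70534 = 2*24319 + 21896
24319 = 1*21896 + 2423
21896 = 9*2423 + 89
2423 = 27*89 + 20
89 = 4*20 + 9
20 = 2*9 + 2
9 = 4*2 + 1
2 = 2*1 + 0
Since gcd(70534, 1505533) = 1, back-substitute to write 1 as a combination:
1 = 9 − 4·2
1 = −4·20 + 9·9
1 = 9·89 − 40·20
1 = −40·2423 + 1089·89
1 = 1089·21896 − 9841·2423
1 = −9841·24319 + 10930·21896
1 = 10930·70534 − 31701·24319
1 = −31701·1505533 + 676651·70534
So 70534·676651 ≡ 1 (mod 1505533).

676651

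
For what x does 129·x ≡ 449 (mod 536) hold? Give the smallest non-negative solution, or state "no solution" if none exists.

First find gcd(129, 536):
536 = 4*129 + 20
129 = 6*20 + 9
20 = 2*9 + 2
9 = 4*2 + 1
2 = 2*1 + 0
gcd = 1, so a unique solution mod 536 exists.
Back-substitute for the Bézout coefficients:
1 = 9 − 4·2
1 = −4·20 + 9·9
1 = 9·129 − 58·20
1 = −58·536 + 241·129
So 129·(241) ≡ 1 (mod 536), giving 129⁻¹ ≡ 241.
x ≡ 129⁻¹·449 ≡ 241·449 ≡ 473 (mod 536).

473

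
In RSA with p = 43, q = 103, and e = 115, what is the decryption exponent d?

4135

φ(n) = (p−1)(q−1) = 42·102 = 4284.
Need d with 115·d ≡ 1 (mod 4284). Apply the extended Euclidean algorithm:
4284 = 37×115 + 29
115 = 3×29 + 28
29 = 1×28 + 1
28 = 28×1 + 0
Back-substitute:
1 = 29 − 28
1 = −115 + 4·29
1 = 4·4284 − 149·115
So 115·(-149) ≡ 1 (mod 4284), hence d ≡ -149 ≡ 4135 (mod 4284).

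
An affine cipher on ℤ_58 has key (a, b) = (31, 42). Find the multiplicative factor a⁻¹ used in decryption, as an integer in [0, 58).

gcd(58, 31) by repeated division:
58 = 1×31 + 27
31 = 1×27 + 4
27 = 6×4 + 3
4 = 1×3 + 1
3 = 3×1 + 0
gcd = 1, so the inverse exists. Back-substitute:
1 = 4 − 3
1 = −27 + 7·4
1 = 7·31 − 8·27
1 = −8·58 + 15·31
So 31·15 ≡ 1 (mod 58).

15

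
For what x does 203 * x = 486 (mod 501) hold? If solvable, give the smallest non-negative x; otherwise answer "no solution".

First find gcd(203, 501):
501 = 2*203 + 95
203 = 2*95 + 13
95 = 7*13 + 4
13 = 3*4 + 1
4 = 4*1 + 0
gcd = 1, so a unique solution mod 501 exists.
Back-substitute for the Bézout coefficients:
1 = 13 − 3·4
1 = −3·95 + 22·13
1 = 22·203 − 47·95
1 = −47·501 + 116·203
So 203·(116) ≡ 1 (mod 501), giving 203⁻¹ ≡ 116.
x ≡ 203⁻¹·486 ≡ 116·486 ≡ 264 (mod 501).

264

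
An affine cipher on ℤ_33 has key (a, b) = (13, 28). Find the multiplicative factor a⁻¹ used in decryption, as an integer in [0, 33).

28

Run Euclid on (33, 13):
33 = 2×13 + 7
13 = 1×7 + 6
7 = 1×6 + 1
6 = 6×1 + 0
The gcd is 1. Working backward:
1 = 7 − 6
1 = −13 + 2·7
1 = 2·33 − 5·13
So 13·(-5) ≡ 1 (mod 33), and -5 ≡ 28 (mod 33).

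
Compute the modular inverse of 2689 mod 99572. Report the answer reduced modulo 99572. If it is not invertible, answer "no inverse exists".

Run Euclid on (99572, 2689):
99572 = 37×2689 + 79
2689 = 34×79 + 3
79 = 26×3 + 1
3 = 3×1 + 0
The gcd is 1. Working backward:
1 = 79 − 26·3
1 = −26·2689 + 885·79
1 = 885·99572 − 32771·2689
Hence 2689⁻¹ ≡ -32771 ≡ 66801 (mod 99572).

66801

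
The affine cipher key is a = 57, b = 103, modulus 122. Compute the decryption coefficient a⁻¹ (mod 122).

15

Extended Euclidean algorithm:
122 = 2·57 + 8
57 = 7·8 + 1
8 = 8·1 + 0
gcd = 1, so the inverse exists. Back-substitute:
1 = 57 − 7·8
1 = −7·122 + 15·57
So 57·15 ≡ 1 (mod 122).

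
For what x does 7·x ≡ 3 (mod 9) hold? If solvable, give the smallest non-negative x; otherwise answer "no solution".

First find gcd(7, 9):
9 = 1·7 + 2
7 = 3·2 + 1
2 = 2·1 + 0
gcd = 1, so a unique solution mod 9 exists.
Back-substitute for the Bézout coefficients:
1 = 7 − 3·2
1 = −3·9 + 4·7
So 7·(4) ≡ 1 (mod 9), giving 7⁻¹ ≡ 4.
x ≡ 7⁻¹·3 ≡ 4·3 ≡ 3 (mod 9).

3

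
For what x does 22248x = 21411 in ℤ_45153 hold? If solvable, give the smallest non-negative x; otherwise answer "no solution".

First find gcd(22248, 45153):
45153 = 2×22248 + 657
22248 = 33×657 + 567
657 = 1×567 + 90
567 = 6×90 + 27
90 = 3×27 + 9
27 = 3×9 + 0
gcd = 9 and 9 | 21411, so solutions exist. Divide through by 9: 2472x ≡ 2379 (mod 5017).
Now find 2472⁻¹ mod 5017:
5017 = 2×2472 + 73
2472 = 33×73 + 63
73 = 1×63 + 10
63 = 6×10 + 3
10 = 3×3 + 1
3 = 3×1 + 0
Back-substitute:
1 = 10 − 3·3
1 = −3·63 + 19·10
1 = 19·73 − 22·63
1 = −22·2472 + 745·73
1 = 745·5017 − 1512·2472
So 2472·(-1512) ≡ 1 (mod 5017), i.e. 2472⁻¹ ≡ 3505.
Then x ≡ 3505·2379 ≡ 141 (mod 5017); the smallest non-negative solution is x = 141.

141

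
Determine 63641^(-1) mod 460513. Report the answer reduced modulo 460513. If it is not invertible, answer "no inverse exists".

Run Euclid on (460513, 63641):
460513 = 7·63641 + 15026
63641 = 4·15026 + 3537
15026 = 4·3537 + 878
3537 = 4·878 + 25
878 = 35·25 + 3
25 = 8·3 + 1
3 = 3·1 + 0
The gcd is 1. Working backward:
1 = 25 − 8·3
1 = −8·878 + 281·25
1 = 281·3537 − 1132·878
1 = −1132·15026 + 4809·3537
1 = 4809·63641 − 20368·15026
1 = −20368·460513 + 147385·63641
So 63641·147385 ≡ 1 (mod 460513).

147385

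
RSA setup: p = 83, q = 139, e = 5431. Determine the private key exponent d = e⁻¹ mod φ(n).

6655

φ(n) = (p−1)(q−1) = 82·138 = 11316.
Need d with 5431·d ≡ 1 (mod 11316). Apply the extended Euclidean algorithm:
11316 = 2·5431 + 454
5431 = 11·454 + 437
454 = 1·437 + 17
437 = 25·17 + 12
17 = 1·12 + 5
12 = 2·5 + 2
5 = 2·2 + 1
2 = 2·1 + 0
Back-substitute:
1 = 5 − 2·2
1 = −2·12 + 5·5
1 = 5·17 − 7·12
1 = −7·437 + 180·17
1 = 180·454 − 187·437
1 = −187·5431 + 2237·454
1 = 2237·11316 − 4661·5431
So 5431·(-4661) ≡ 1 (mod 11316), hence d ≡ -4661 ≡ 6655 (mod 11316).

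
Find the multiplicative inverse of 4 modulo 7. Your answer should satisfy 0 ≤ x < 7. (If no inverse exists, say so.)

2

Apply the Euclidean algorithm to 7 and 4:
7 = 1·4 + 3
4 = 1·3 + 1
3 = 3·1 + 0
gcd = 1, so the inverse exists. Back-substitute:
1 = 4 − 3
1 = −7 + 2·4
So 4·2 ≡ 1 (mod 7).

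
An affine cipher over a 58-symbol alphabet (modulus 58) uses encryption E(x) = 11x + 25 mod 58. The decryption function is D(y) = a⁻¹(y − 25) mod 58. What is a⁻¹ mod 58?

37

Run Euclid on (58, 11):
58 = 5·11 + 3
11 = 3·3 + 2
3 = 1·2 + 1
2 = 2·1 + 0
The gcd is 1. Working backward:
1 = 3 − 2
1 = −11 + 4·3
1 = 4·58 − 21·11
Hence 11⁻¹ ≡ -21 ≡ 37 (mod 58).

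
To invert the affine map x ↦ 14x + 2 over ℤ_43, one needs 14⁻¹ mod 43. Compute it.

Extended Euclidean algorithm:
43 = 3*14 + 1
14 = 14*1 + 0
gcd = 1, so the inverse exists. Back-substitute:
1 = 43 − 3·14
Thus 14·(-3) ≡ 1 (mod 43); reducing, -3 mod 43 = 40.

40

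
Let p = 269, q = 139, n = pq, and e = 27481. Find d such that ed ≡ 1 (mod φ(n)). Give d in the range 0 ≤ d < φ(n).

φ(n) = (p−1)(q−1) = 268·138 = 36984.
Need d with 27481·d ≡ 1 (mod 36984). Apply the extended Euclidean algorithm:
36984 = 1*27481 + 9503
27481 = 2*9503 + 8475
9503 = 1*8475 + 1028
8475 = 8*1028 + 251
1028 = 4*251 + 24
251 = 10*24 + 11
24 = 2*11 + 2
11 = 5*2 + 1
2 = 2*1 + 0
Back-substitute:
1 = 11 − 5·2
1 = −5·24 + 11·11
1 = 11·251 − 115·24
1 = −115·1028 + 471·251
1 = 471·8475 − 3883·1028
1 = −3883·9503 + 4354·8475
1 = 4354·27481 − 12591·9503
1 = −12591·36984 + 16945·27481
So 27481·16945 ≡ 1 (mod 36984), hence d = 16945.

16945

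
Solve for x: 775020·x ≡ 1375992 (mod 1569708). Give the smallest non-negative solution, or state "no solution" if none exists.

First find gcd(775020, 1569708):
1569708 = 2·775020 + 19668
775020 = 39·19668 + 7968
19668 = 2·7968 + 3732
7968 = 2·3732 + 504
3732 = 7·504 + 204
504 = 2·204 + 96
204 = 2·96 + 12
96 = 8·12 + 0
gcd = 12 and 12 | 1375992, so solutions exist. Divide through by 12: 64585x ≡ 114666 (mod 130809).
Now find 64585⁻¹ mod 130809:
130809 = 2·64585 + 1639
64585 = 39·1639 + 664
1639 = 2·664 + 311
664 = 2·311 + 42
311 = 7·42 + 17
42 = 2·17 + 8
17 = 2·8 + 1
8 = 8·1 + 0
Back-substitute:
1 = 17 − 2·8
1 = −2·42 + 5·17
1 = 5·311 − 37·42
1 = −37·664 + 79·311
1 = 79·1639 − 195·664
1 = −195·64585 + 7684·1639
1 = 7684·130809 − 15563·64585
So 64585·(-15563) ≡ 1 (mod 130809), i.e. 64585⁻¹ ≡ 115246.
Then x ≡ 115246·114666 ≡ 80229 (mod 130809); the smallest non-negative solution is x = 80229.

80229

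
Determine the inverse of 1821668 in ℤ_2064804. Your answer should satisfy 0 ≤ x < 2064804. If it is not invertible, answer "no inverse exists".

no inverse exists

Euclidean algorithm on 2064804, 1821668:
2064804 = 1×1821668 + 243136
1821668 = 7×243136 + 119716
243136 = 2×119716 + 3704
119716 = 32×3704 + 1188
3704 = 3×1188 + 140
1188 = 8×140 + 68
140 = 2×68 + 4
68 = 17×4 + 0
Since gcd = 4 > 1, 1821668 is not a unit mod 2064804.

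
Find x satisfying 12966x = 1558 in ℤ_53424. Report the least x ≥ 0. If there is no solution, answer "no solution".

gcd(12966, 53424):
53424 = 4×12966 + 1560
12966 = 8×1560 + 486
1560 = 3×486 + 102
486 = 4×102 + 78
102 = 1×78 + 24
78 = 3×24 + 6
24 = 4×6 + 0
gcd = 6, but 6 ∤ 1558, so the congruence has no solution.

no solution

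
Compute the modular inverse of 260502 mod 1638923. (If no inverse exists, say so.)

no inverse exists

Euclidean algorithm on 1638923, 260502:
1638923 = 6×260502 + 75911
260502 = 3×75911 + 32769
75911 = 2×32769 + 10373
32769 = 3×10373 + 1650
10373 = 6×1650 + 473
1650 = 3×473 + 231
473 = 2×231 + 11
231 = 21×11 + 0
gcd(260502, 1638923) = 11 ≠ 1, so 260502 has no multiplicative inverse modulo 1638923.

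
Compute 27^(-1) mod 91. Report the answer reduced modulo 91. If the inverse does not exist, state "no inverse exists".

27

Apply the Euclidean algorithm to 91 and 27:
91 = 3×27 + 10
27 = 2×10 + 7
10 = 1×7 + 3
7 = 2×3 + 1
3 = 3×1 + 0
gcd = 1, so the inverse exists. Back-substitute:
1 = 7 − 2·3
1 = −2·10 + 3·7
1 = 3·27 − 8·10
1 = −8·91 + 27·27
So 27·27 ≡ 1 (mod 91).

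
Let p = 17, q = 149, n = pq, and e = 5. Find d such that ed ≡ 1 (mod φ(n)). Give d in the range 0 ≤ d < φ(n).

φ(n) = (p−1)(q−1) = 16·148 = 2368.
Need d with 5·d ≡ 1 (mod 2368). Apply the extended Euclidean algorithm:
2368 = 473·5 + 3
5 = 1·3 + 2
3 = 1·2 + 1
2 = 2·1 + 0
Back-substitute:
1 = 3 − 2
1 = −5 + 2·3
1 = 2·2368 − 947·5
So 5·(-947) ≡ 1 (mod 2368), hence d ≡ -947 ≡ 1421 (mod 2368).

1421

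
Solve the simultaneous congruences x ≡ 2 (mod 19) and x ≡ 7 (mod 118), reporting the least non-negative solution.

1541

Write x = 2 + 19·k. Then 19·k ≡ 7 − 2 ≡ 5 (mod 118).
Need 19⁻¹ mod 118. Extended Euclid on (118, 19):
118 = 6*19 + 4
19 = 4*4 + 3
4 = 1*3 + 1
3 = 3*1 + 0
Back-substitute:
1 = 4 − 3
1 = −19 + 5·4
1 = 5·118 − 31·19
19⁻¹ ≡ 87 (mod 118), so k ≡ 87·5 ≡ 81 (mod 118).
x = 2 + 19·81 = 1541.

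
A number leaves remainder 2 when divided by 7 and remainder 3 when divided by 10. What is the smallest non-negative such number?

23

Write x = 2 + 7·k. Then 7·k ≡ 3 − 2 ≡ 1 (mod 10).
Need 7⁻¹ mod 10. Extended Euclid on (10, 7):
10 = 1*7 + 3
7 = 2*3 + 1
3 = 3*1 + 0
Back-substitute:
1 = 7 − 2·3
1 = −2·10 + 3·7
7⁻¹ ≡ 3 (mod 10), so k ≡ 3·1 ≡ 3 (mod 10).
x = 2 + 7·3 = 23.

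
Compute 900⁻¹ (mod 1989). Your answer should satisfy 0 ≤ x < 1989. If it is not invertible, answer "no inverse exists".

Compute gcd(900, 1989):
1989 = 2·900 + 189
900 = 4·189 + 144
189 = 1·144 + 45
144 = 3·45 + 9
45 = 5·9 + 0
Since gcd = 9 > 1, 900 is not a unit mod 1989.

no inverse exists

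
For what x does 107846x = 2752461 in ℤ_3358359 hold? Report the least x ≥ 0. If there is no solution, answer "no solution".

301059

First find gcd(107846, 3358359):
3358359 = 31*107846 + 15133
107846 = 7*15133 + 1915
15133 = 7*1915 + 1728
1915 = 1*1728 + 187
1728 = 9*187 + 45
187 = 4*45 + 7
45 = 6*7 + 3
7 = 2*3 + 1
3 = 3*1 + 0
gcd = 1, so a unique solution mod 3358359 exists.
Back-substitute for the Bézout coefficients:
1 = 7 − 2·3
1 = −2·45 + 13·7
1 = 13·187 − 54·45
1 = −54·1728 + 499·187
1 = 499·1915 − 553·1728
1 = −553·15133 + 4370·1915
1 = 4370·107846 − 31143·15133
1 = −31143·3358359 + 969803·107846
So 107846·(969803) ≡ 1 (mod 3358359), giving 107846⁻¹ ≡ 969803.
x ≡ 107846⁻¹·2752461 ≡ 969803·2752461 ≡ 301059 (mod 3358359).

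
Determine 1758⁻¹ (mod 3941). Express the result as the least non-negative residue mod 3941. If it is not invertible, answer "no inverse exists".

204

Run Euclid on (3941, 1758):
3941 = 2·1758 + 425
1758 = 4·425 + 58
425 = 7·58 + 19
58 = 3·19 + 1
19 = 19·1 + 0
Since gcd(1758, 3941) = 1, back-substitute to write 1 as a combination:
1 = 58 − 3·19
1 = −3·425 + 22·58
1 = 22·1758 − 91·425
1 = −91·3941 + 204·1758
So 1758·204 ≡ 1 (mod 3941).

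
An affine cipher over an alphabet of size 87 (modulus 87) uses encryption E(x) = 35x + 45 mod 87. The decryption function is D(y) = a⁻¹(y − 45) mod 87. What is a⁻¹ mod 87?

5

Extended Euclidean algorithm:
87 = 2*35 + 17
35 = 2*17 + 1
17 = 17*1 + 0
The gcd is 1. Working backward:
1 = 35 − 2·17
1 = −2·87 + 5·35
So 35·5 ≡ 1 (mod 87).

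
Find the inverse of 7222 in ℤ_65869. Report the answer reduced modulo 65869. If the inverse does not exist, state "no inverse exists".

64054

Apply the Euclidean algorithm to 65869 and 7222:
65869 = 9*7222 + 871
7222 = 8*871 + 254
871 = 3*254 + 109
254 = 2*109 + 36
109 = 3*36 + 1
36 = 36*1 + 0
The gcd is 1. Working backward:
1 = 109 − 3·36
1 = −3·254 + 7·109
1 = 7·871 − 24·254
1 = −24·7222 + 199·871
1 = 199·65869 − 1815·7222
Hence 7222⁻¹ ≡ -1815 ≡ 64054 (mod 65869).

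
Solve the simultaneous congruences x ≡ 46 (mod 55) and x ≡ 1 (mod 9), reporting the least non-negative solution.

46

Write x = 46 + 55·k. Then 55·k ≡ 1 − 46 ≡ 0 (mod 9).
Need 55⁻¹ mod 9. Extended Euclid on (9, 1):
9 = 9×1 + 0
55⁻¹ ≡ 1 (mod 9), so k ≡ 1·0 ≡ 0 (mod 9).
x = 46 + 55·0 = 46.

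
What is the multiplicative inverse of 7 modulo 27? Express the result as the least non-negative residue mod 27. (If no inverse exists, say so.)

4

Run Euclid on (27, 7):
27 = 3×7 + 6
7 = 1×6 + 1
6 = 6×1 + 0
Since gcd(7, 27) = 1, back-substitute to write 1 as a combination:
1 = 7 − 6
1 = −27 + 4·7
So 7·4 ≡ 1 (mod 27).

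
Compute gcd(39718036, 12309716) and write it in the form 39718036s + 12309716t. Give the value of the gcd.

4

Euclidean algorithm:
39718036 = 3·12309716 + 2788888
12309716 = 4·2788888 + 1154164
2788888 = 2·1154164 + 480560
1154164 = 2·480560 + 193044
480560 = 2·193044 + 94472
193044 = 2·94472 + 4100
94472 = 23·4100 + 172
4100 = 23·172 + 144
172 = 1·144 + 28
144 = 5·28 + 4
28 = 7·4 + 0
gcd(39718036, 12309716) = 4.
Express as a combination:
4 = 144 − 5·28
4 = −5·172 + 6·144
4 = 6·4100 − 143·172
4 = −143·94472 + 3295·4100
4 = 3295·193044 − 6733·94472
4 = −6733·480560 + 16761·193044
4 = 16761·1154164 − 40255·480560
4 = −40255·2788888 + 97271·1154164
4 = 97271·12309716 − 429339·2788888
4 = −429339·39718036 + 1385288·12309716
So 4 = (-429339)·39718036 + (1385288)·12309716.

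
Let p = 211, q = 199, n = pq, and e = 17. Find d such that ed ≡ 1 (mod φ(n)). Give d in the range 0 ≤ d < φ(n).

φ(n) = (p−1)(q−1) = 210·198 = 41580.
Need d with 17·d ≡ 1 (mod 41580). Apply the extended Euclidean algorithm:
41580 = 2445×17 + 15
17 = 1×15 + 2
15 = 7×2 + 1
2 = 2×1 + 0
Back-substitute:
1 = 15 − 7·2
1 = −7·17 + 8·15
1 = 8·41580 − 19567·17
So 17·(-19567) ≡ 1 (mod 41580), hence d ≡ -19567 ≡ 22013 (mod 41580).

22013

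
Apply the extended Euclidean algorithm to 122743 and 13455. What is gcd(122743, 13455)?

1

Repeated division:
122743 = 9*13455 + 1648
13455 = 8*1648 + 271
1648 = 6*271 + 22
271 = 12*22 + 7
22 = 3*7 + 1
7 = 7*1 + 0
gcd(122743, 13455) = 1.
Express as a combination:
1 = 22 − 3·7
1 = −3·271 + 37·22
1 = 37·1648 − 225·271
1 = −225·13455 + 1837·1648
1 = 1837·122743 − 16758·13455
So 1 = (1837)·122743 + (-16758)·13455.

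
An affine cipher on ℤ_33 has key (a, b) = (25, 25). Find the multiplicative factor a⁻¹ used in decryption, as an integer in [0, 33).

4

Run Euclid on (33, 25):
33 = 1×25 + 8
25 = 3×8 + 1
8 = 8×1 + 0
The gcd is 1. Working backward:
1 = 25 − 3·8
1 = −3·33 + 4·25
So 25·4 ≡ 1 (mod 33).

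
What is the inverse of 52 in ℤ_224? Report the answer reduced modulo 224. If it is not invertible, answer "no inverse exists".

no inverse exists

Compute gcd(52, 224):
224 = 4·52 + 16
52 = 3·16 + 4
16 = 4·4 + 0
Since gcd = 4 > 1, 52 is not a unit mod 224.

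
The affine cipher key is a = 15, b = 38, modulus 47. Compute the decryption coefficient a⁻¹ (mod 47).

Apply the Euclidean algorithm to 47 and 15:
47 = 3×15 + 2
15 = 7×2 + 1
2 = 2×1 + 0
The gcd is 1. Working backward:
1 = 15 − 7·2
1 = −7·47 + 22·15
So 15·22 ≡ 1 (mod 47).

22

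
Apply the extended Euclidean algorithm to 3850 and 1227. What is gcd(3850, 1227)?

Apply Euclid's algorithm to 3850 and 1227:
3850 = 3·1227 + 169
1227 = 7·169 + 44
169 = 3·44 + 37
44 = 1·37 + 7
37 = 5·7 + 2
7 = 3·2 + 1
2 = 2·1 + 0
gcd(3850, 1227) = 1.
Back-substituting:
1 = 7 − 3·2
1 = −3·37 + 16·7
1 = 16·44 − 19·37
1 = −19·169 + 73·44
1 = 73·1227 − 530·169
1 = −530·3850 + 1663·1227
So 1 = (-530)·3850 + (1663)·1227.

1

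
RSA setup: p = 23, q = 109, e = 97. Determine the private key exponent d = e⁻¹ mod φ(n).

φ(n) = (p−1)(q−1) = 22·108 = 2376.
Need d with 97·d ≡ 1 (mod 2376). Apply the extended Euclidean algorithm:
2376 = 24·97 + 48
97 = 2·48 + 1
48 = 48·1 + 0
Back-substitute:
1 = 97 − 2·48
1 = −2·2376 + 49·97
So 97·49 ≡ 1 (mod 2376), hence d = 49.

49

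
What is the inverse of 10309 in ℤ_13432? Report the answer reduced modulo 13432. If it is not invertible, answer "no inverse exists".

3901

gcd(13432, 10309) by repeated division:
13432 = 1·10309 + 3123
10309 = 3·3123 + 940
3123 = 3·940 + 303
940 = 3·303 + 31
303 = 9·31 + 24
31 = 1·24 + 7
24 = 3·7 + 3
7 = 2·3 + 1
3 = 3·1 + 0
gcd = 1, so the inverse exists. Back-substitute:
1 = 7 − 2·3
1 = −2·24 + 7·7
1 = 7·31 − 9·24
1 = −9·303 + 88·31
1 = 88·940 − 273·303
1 = −273·3123 + 907·940
1 = 907·10309 − 2994·3123
1 = −2994·13432 + 3901·10309
So 10309·3901 ≡ 1 (mod 13432).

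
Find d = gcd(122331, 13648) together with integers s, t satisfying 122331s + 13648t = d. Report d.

Apply Euclid's algorithm to 122331 and 13648:
122331 = 8*13648 + 13147
13648 = 1*13147 + 501
13147 = 26*501 + 121
501 = 4*121 + 17
121 = 7*17 + 2
17 = 8*2 + 1
2 = 2*1 + 0
gcd(122331, 13648) = 1.
Express as a combination:
1 = 17 − 8·2
1 = −8·121 + 57·17
1 = 57·501 − 236·121
1 = −236·13147 + 6193·501
1 = 6193·13648 − 6429·13147
1 = −6429·122331 + 57625·13648
So 1 = (-6429)·122331 + (57625)·13648.

1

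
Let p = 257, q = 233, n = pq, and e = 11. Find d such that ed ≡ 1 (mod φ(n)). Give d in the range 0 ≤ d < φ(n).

37795

φ(n) = (p−1)(q−1) = 256·232 = 59392.
Need d with 11·d ≡ 1 (mod 59392). Apply the extended Euclidean algorithm:
59392 = 5399·11 + 3
11 = 3·3 + 2
3 = 1·2 + 1
2 = 2·1 + 0
Back-substitute:
1 = 3 − 2
1 = −11 + 4·3
1 = 4·59392 − 21597·11
So 11·(-21597) ≡ 1 (mod 59392), hence d ≡ -21597 ≡ 37795 (mod 59392).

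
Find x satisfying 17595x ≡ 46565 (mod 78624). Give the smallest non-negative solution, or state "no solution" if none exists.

no solution

gcd(17595, 78624):
78624 = 4*17595 + 8244
17595 = 2*8244 + 1107
8244 = 7*1107 + 495
1107 = 2*495 + 117
495 = 4*117 + 27
117 = 4*27 + 9
27 = 3*9 + 0
gcd = 9, but 9 ∤ 46565, so the congruence has no solution.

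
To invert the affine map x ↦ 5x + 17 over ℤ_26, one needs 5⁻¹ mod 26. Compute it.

21

gcd(26, 5) by repeated division:
26 = 5*5 + 1
5 = 5*1 + 0
The gcd is 1. Working backward:
1 = 26 − 5·5
So 5·(-5) ≡ 1 (mod 26), and -5 ≡ 21 (mod 26).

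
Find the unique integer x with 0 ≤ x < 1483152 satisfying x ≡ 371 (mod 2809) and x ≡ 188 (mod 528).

497564

Write x = 371 + 2809·k. Then 2809·k ≡ 188 − 371 ≡ 345 (mod 528).
Need 2809⁻¹ mod 528. Extended Euclid on (528, 169):
528 = 3×169 + 21
169 = 8×21 + 1
21 = 21×1 + 0
Back-substitute:
1 = 169 − 8·21
1 = −8·528 + 25·169
2809⁻¹ ≡ 25 (mod 528), so k ≡ 25·345 ≡ 177 (mod 528).
x = 371 + 2809·177 = 497564.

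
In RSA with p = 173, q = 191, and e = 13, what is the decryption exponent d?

φ(n) = (p−1)(q−1) = 172·190 = 32680.
Need d with 13·d ≡ 1 (mod 32680). Apply the extended Euclidean algorithm:
32680 = 2513×13 + 11
13 = 1×11 + 2
11 = 5×2 + 1
2 = 2×1 + 0
Back-substitute:
1 = 11 − 5·2
1 = −5·13 + 6·11
1 = 6·32680 − 15083·13
So 13·(-15083) ≡ 1 (mod 32680), hence d ≡ -15083 ≡ 17597 (mod 32680).

17597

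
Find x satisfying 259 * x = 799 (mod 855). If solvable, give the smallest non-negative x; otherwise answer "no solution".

46

First find gcd(259, 855):
855 = 3*259 + 78
259 = 3*78 + 25
78 = 3*25 + 3
25 = 8*3 + 1
3 = 3*1 + 0
gcd = 1, so a unique solution mod 855 exists.
Back-substitute for the Bézout coefficients:
1 = 25 − 8·3
1 = −8·78 + 25·25
1 = 25·259 − 83·78
1 = −83·855 + 274·259
So 259·(274) ≡ 1 (mod 855), giving 259⁻¹ ≡ 274.
x ≡ 259⁻¹·799 ≡ 274·799 ≡ 46 (mod 855).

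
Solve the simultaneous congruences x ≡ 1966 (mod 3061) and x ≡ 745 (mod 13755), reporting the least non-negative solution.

31527205

Write x = 1966 + 3061·k. Then 3061·k ≡ 745 − 1966 ≡ 12534 (mod 13755).
Need 3061⁻¹ mod 13755. Extended Euclid on (13755, 3061):
13755 = 4*3061 + 1511
3061 = 2*1511 + 39
1511 = 38*39 + 29
39 = 1*29 + 10
29 = 2*10 + 9
10 = 1*9 + 1
9 = 9*1 + 0
Back-substitute:
1 = 10 − 9
1 = −29 + 3·10
1 = 3·39 − 4·29
1 = −4·1511 + 155·39
1 = 155·3061 − 314·1511
1 = −314·13755 + 1411·3061
3061⁻¹ ≡ 1411 (mod 13755), so k ≡ 1411·12534 ≡ 10299 (mod 13755).
x = 1966 + 3061·10299 = 31527205.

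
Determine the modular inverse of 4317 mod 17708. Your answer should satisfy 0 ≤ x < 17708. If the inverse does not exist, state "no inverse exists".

2133

Run Euclid on (17708, 4317):
17708 = 4*4317 + 440
4317 = 9*440 + 357
440 = 1*357 + 83
357 = 4*83 + 25
83 = 3*25 + 8
25 = 3*8 + 1
8 = 8*1 + 0
gcd = 1, so the inverse exists. Back-substitute:
1 = 25 − 3·8
1 = −3·83 + 10·25
1 = 10·357 − 43·83
1 = −43·440 + 53·357
1 = 53·4317 − 520·440
1 = −520·17708 + 2133·4317
So 4317·2133 ≡ 1 (mod 17708).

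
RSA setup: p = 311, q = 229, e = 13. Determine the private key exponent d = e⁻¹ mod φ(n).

5437

φ(n) = (p−1)(q−1) = 310·228 = 70680.
Need d with 13·d ≡ 1 (mod 70680). Apply the extended Euclidean algorithm:
70680 = 5436*13 + 12
13 = 1*12 + 1
12 = 12*1 + 0
Back-substitute:
1 = 13 − 12
1 = −70680 + 5437·13
So 13·5437 ≡ 1 (mod 70680), hence d = 5437.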